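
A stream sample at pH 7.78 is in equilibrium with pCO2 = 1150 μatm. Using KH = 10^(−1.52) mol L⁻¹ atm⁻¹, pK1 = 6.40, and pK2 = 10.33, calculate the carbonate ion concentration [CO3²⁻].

[CO3²⁻] = 2.35 μmol/L

[CO2*] = KH · pCO2 = 10^(−1.52) × 1150×10^-6 = 3.473×10^-5 mol/L
α₀ = 1/(1 + K1/[H⁺] + K1K2/[H⁺]²) = 1/(1 + 10^+1.38 + 10^-1.17) = 0.03991
DIC = [CO2*]/α₀ = 3.473×10^-5 / 0.03991 = 0.8702 mmol/L
[CO3²⁻] = α₂·DIC; α₂ = 0.002698, so [CO3²⁻] = 0.002698 × 0.8702 = 0.00235 mmol/L = 2.35 μmol/L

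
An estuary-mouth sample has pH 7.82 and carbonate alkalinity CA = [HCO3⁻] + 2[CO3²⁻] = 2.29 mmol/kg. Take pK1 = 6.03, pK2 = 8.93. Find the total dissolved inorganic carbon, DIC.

DIC = 2.17 mmol/kg

CA = [HCO3⁻] + 2[CO3²⁻] = (α₁ + 2α₂)·DIC
At pH 7.82: [H⁺]/K1 = 10^-1.79 = 0.016218, K2/[H⁺] = 10^-1.11 = 0.077625
α₁ = 1/(1 + 0.016218 + 0.077625) = 1/1.0938 = 0.9142; α₂ = α₁·K2/[H⁺] = 0.07097
α₁ + 2α₂ = 1.0561
DIC = CA / (α₁ + 2α₂) = 2.29 / 1.0561 = 2.17 mmol/kg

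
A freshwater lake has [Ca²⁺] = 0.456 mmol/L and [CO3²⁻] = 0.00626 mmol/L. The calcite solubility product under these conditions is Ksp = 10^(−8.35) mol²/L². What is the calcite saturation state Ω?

Ksp = 10^(−8.35) = 4.467×10^-9
Ω = [Ca²⁺][CO3²⁻]/Ksp = (0.456×10^-3)(0.00626×10^-3) / 4.467×10^-9 = 0.639

Ω = 0.639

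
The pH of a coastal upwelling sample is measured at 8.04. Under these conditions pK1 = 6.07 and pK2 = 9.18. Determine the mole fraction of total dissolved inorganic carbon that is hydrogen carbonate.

α₁ = 0.923

α₁ = 1 / (1 + [H⁺]/K1 + K2/[H⁺]) = 1 / (1 + 10^-1.97 + 10^-1.14)
   = 1 / (1 + 0.010715 + 0.072444) = 1/1.0832 = 0.9232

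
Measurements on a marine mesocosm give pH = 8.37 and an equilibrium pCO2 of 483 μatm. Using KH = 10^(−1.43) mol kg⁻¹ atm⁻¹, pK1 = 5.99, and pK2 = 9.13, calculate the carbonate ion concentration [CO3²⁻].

[CO2*] = KH · pCO2 = 10^(−1.43) × 483×10^-6 = 1.795×10^-5 mol/kg
α₀ = 1/(1 + K1/[H⁺] + K1K2/[H⁺]²) = 1/(1 + 10^+2.38 + 10^+1.62) = 0.003539
DIC = [CO2*]/α₀ = 1.795×10^-5 / 0.003539 = 5.071 mmol/kg
[CO3²⁻] = α₂·DIC; α₂ = 0.1475, so [CO3²⁻] = 0.1475 × 5.071 = 0.748 mmol/kg

[CO3²⁻] = 0.748 mmol/kg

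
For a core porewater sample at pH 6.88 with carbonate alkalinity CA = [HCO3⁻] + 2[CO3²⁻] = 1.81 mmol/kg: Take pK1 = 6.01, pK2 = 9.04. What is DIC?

DIC = 2.04 mmol/kg

CA = [HCO3⁻] + 2[CO3²⁻] = (α₁ + 2α₂)·DIC
At pH 6.88: [H⁺]/K1 = 10^-0.87 = 0.13490, K2/[H⁺] = 10^-2.16 = 0.0069183
α₁ = 1/(1 + 0.13490 + 0.0069183) = 1/1.1418 = 0.8758; α₂ = α₁·K2/[H⁺] = 0.006059
α₁ + 2α₂ = 0.8879
DIC = CA / (α₁ + 2α₂) = 1.81 / 0.8879 = 2.04 mmol/kg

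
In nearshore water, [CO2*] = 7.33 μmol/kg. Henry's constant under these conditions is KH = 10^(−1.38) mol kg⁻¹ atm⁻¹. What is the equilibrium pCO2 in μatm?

pCO2 = 176 μatm

KH = 10^(−1.38) = 4.169×10^-2 mol kg⁻¹ atm⁻¹
pCO2 = [CO2*]/KH = 7.33×10^-6 / 4.169×10^-2 = 1.76×10^-4 atm = 176 μatm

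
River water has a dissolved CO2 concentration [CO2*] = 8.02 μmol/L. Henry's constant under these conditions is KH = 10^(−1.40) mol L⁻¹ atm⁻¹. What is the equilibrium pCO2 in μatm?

pCO2 = 201 μatm

KH = 10^(−1.40) = 3.981×10^-2 mol L⁻¹ atm⁻¹
pCO2 = [CO2*]/KH = 8.02×10^-6 / 3.981×10^-2 = 2.01×10^-4 atm = 201 μatm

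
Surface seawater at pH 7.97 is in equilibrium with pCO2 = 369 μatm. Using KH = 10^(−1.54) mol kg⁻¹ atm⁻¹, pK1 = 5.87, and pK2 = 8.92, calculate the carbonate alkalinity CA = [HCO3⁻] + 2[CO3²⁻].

[CO2*] = KH · pCO2 = 10^(−1.54) × 369×10^-6 = 1.064×10^-5 mol/kg
α₀ = 1/(1 + K1/[H⁺] + K1K2/[H⁺]²) = 1/(1 + 10^+2.10 + 10^+1.15) = 0.007091
DIC = [CO2*]/α₀ = 1.064×10^-5 / 0.007091 = 1.501 mmol/kg
CA = (α₁ + 2α₂)·DIC = (0.8927 + 2×0.1002) × 1.501 = 1.64 mmol/kg

CA = 1.64 mmol/kg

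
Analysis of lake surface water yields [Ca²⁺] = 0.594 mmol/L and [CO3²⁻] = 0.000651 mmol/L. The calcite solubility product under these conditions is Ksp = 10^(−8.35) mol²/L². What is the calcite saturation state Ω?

Ω = 0.0866

Ksp = 10^(−8.35) = 4.467×10^-9
Ω = [Ca²⁺][CO3²⁻]/Ksp = (0.594×10^-3)(0.000651×10^-3) / 4.467×10^-9 = 0.0866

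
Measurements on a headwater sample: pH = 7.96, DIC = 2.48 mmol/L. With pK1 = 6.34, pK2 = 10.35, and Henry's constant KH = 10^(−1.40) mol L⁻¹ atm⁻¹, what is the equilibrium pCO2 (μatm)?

α₀ = 1 / (1 + K1/[H⁺] + K1K2/[H⁺]²) = 1 / (1 + 10^+1.62 + 10^-0.77)
   = 1 / (1 + 41.687 + 0.16982) = 1/42.857 = 0.02333
[CO2*] = α₀ × DIC = 0.02333 × 2.48 = 0.05787 mmol/L
pCO2 = [CO2*]/KH = 5.787×10^-5 / 3.981×10^-2 = 1450 μatm

pCO2 = 1450 μatm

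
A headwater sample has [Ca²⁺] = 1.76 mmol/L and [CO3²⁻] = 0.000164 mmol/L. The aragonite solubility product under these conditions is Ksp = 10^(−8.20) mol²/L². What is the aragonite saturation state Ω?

Ω = 0.0457

Ksp = 10^(−8.20) = 6.310×10^-9
Ω = [Ca²⁺][CO3²⁻]/Ksp = (1.76×10^-3)(0.000164×10^-3) / 6.310×10^-9 = 0.0457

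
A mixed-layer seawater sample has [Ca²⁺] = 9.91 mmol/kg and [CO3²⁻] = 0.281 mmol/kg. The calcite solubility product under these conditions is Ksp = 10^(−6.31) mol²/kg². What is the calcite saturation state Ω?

Ksp = 10^(−6.31) = 4.898×10^-7
Ω = [Ca²⁺][CO3²⁻]/Ksp = (9.91×10^-3)(0.281×10^-3) / 4.898×10^-7 = 5.69

Ω = 5.69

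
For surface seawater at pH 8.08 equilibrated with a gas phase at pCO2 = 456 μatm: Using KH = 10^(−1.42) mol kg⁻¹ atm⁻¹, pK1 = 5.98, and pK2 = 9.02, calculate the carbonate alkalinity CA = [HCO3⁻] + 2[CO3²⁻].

[CO2*] = KH · pCO2 = 10^(−1.42) × 456×10^-6 = 1.734×10^-5 mol/kg
α₀ = 1/(1 + K1/[H⁺] + K1K2/[H⁺]²) = 1/(1 + 10^+2.10 + 10^+1.16) = 0.007075
DIC = [CO2*]/α₀ = 1.734×10^-5 / 0.007075 = 2.450 mmol/kg
CA = (α₁ + 2α₂)·DIC = (0.8907 + 2×0.1023) × 2.450 = 2.68 mmol/kg

CA = 2.68 mmol/kg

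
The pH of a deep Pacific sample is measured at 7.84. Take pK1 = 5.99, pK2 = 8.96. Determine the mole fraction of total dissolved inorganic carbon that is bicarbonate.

α₁ = 0.917

α₁ = 1 / (1 + [H⁺]/K1 + K2/[H⁺]) = 1 / (1 + 10^-1.85 + 10^-1.12)
   = 1 / (1 + 0.014125 + 0.075858) = 1/1.0900 = 0.9174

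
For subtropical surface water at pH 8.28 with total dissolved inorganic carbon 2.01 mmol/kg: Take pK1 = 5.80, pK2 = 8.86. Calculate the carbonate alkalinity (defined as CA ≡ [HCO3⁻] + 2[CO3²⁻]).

CA = 2.42 mmol/kg

CA = [HCO3⁻] + 2[CO3²⁻] = (α₁ + 2α₂)·DIC
At pH 8.28: [H⁺]/K1 = 10^-2.48 = 0.0033113, K2/[H⁺] = 10^-0.58 = 0.26303
α₁ = 1/(1 + 0.0033113 + 0.26303) = 1/1.2663 = 0.7897; α₂ = α₁·K2/[H⁺] = 0.2077
α₁ + 2α₂ = 1.2051
CA = 1.2051 × 2.01 = 2.42 mmol/kg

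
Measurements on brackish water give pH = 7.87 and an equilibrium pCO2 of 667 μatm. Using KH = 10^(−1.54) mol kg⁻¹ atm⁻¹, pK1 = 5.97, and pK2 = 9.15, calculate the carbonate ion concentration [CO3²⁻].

[CO3²⁻] = 0.0802 mmol/kg

[CO2*] = KH · pCO2 = 10^(−1.54) × 667×10^-6 = 1.924×10^-5 mol/kg
α₀ = 1/(1 + K1/[H⁺] + K1K2/[H⁺]²) = 1/(1 + 10^+1.90 + 10^+0.62) = 0.01182
DIC = [CO2*]/α₀ = 1.924×10^-5 / 0.01182 = 1.627 mmol/kg
[CO3²⁻] = α₂·DIC; α₂ = 0.04927, so [CO3²⁻] = 0.04927 × 1.627 = 0.0802 mmol/kg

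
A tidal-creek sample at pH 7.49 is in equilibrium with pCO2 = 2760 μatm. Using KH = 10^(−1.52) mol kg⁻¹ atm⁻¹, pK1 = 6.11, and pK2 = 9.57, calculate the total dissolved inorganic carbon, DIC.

DIC = 2.10 mmol/kg

[CO2*] = KH · pCO2 = 10^(−1.52) × 2760×10^-6 = 8.335×10^-5 mol/kg
α₀ = 1/(1 + K1/[H⁺] + K1K2/[H⁺]²) = 1/(1 + 10^+1.38 + 10^-0.70) = 0.03970
DIC = [CO2*]/α₀ = 8.335×10^-5 / 0.03970 = 2.10 mmol/kg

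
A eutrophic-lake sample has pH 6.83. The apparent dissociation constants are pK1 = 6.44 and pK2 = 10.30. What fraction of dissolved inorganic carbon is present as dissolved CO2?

α₀ = 0.289

α₀ = 1 / (1 + K1/[H⁺] + K1K2/[H⁺]²) = 1 / (1 + 10^+0.39 + 10^-3.08)
   = 1 / (1 + 2.4547 + 0.00083176) = 1/3.4555 = 0.2894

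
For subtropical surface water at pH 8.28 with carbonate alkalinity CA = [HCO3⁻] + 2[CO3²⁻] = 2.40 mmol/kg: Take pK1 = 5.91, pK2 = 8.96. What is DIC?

CA = [HCO3⁻] + 2[CO3²⁻] = (α₁ + 2α₂)·DIC
At pH 8.28: [H⁺]/K1 = 10^-2.37 = 0.0042658, K2/[H⁺] = 10^-0.68 = 0.20893
α₁ = 1/(1 + 0.0042658 + 0.20893) = 1/1.2132 = 0.8243; α₂ = α₁·K2/[H⁺] = 0.1722
α₁ + 2α₂ = 1.1687
DIC = CA / (α₁ + 2α₂) = 2.40 / 1.1687 = 2.05 mmol/kg

DIC = 2.05 mmol/kg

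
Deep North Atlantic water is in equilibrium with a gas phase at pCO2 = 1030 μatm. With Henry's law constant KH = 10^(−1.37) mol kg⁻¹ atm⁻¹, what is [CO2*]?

[CO2*] = 43.9 μmol/kg

KH = 10^(−1.37) = 4.266×10^-2 mol kg⁻¹ atm⁻¹
[CO2*] = KH · pCO2 = 4.266×10^-2 × 1030×10^-6 atm = 4.39×10^-5 mol/kg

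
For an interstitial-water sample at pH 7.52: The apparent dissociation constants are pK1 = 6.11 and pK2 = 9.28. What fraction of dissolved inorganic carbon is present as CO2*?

α₀ = 1 / (1 + K1/[H⁺] + K1K2/[H⁺]²) = 1 / (1 + 10^+1.41 + 10^-0.35)
   = 1 / (1 + 25.704 + 0.44668) = 1/27.151 = 0.03683

α₀ = 0.0368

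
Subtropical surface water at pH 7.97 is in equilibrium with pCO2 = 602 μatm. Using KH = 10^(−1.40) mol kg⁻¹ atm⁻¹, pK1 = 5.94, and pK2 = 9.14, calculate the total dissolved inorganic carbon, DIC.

[CO2*] = KH · pCO2 = 10^(−1.40) × 602×10^-6 = 2.397×10^-5 mol/kg
α₀ = 1/(1 + K1/[H⁺] + K1K2/[H⁺]²) = 1/(1 + 10^+2.03 + 10^+0.86) = 0.008666
DIC = [CO2*]/α₀ = 2.397×10^-5 / 0.008666 = 2.77 mmol/kg

DIC = 2.77 mmol/kg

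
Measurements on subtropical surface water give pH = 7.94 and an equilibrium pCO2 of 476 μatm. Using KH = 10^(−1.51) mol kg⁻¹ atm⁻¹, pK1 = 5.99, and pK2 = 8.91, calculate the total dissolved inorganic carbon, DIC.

DIC = 1.47 mmol/kg

[CO2*] = KH · pCO2 = 10^(−1.51) × 476×10^-6 = 1.471×10^-5 mol/kg
α₀ = 1/(1 + K1/[H⁺] + K1K2/[H⁺]²) = 1/(1 + 10^+1.95 + 10^+0.98) = 0.01003
DIC = [CO2*]/α₀ = 1.471×10^-5 / 0.01003 = 1.47 mmol/kg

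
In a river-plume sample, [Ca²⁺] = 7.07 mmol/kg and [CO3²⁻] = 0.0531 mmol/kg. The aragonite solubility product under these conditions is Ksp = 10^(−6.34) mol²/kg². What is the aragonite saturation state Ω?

Ksp = 10^(−6.34) = 4.571×10^-7
Ω = [Ca²⁺][CO3²⁻]/Ksp = (7.07×10^-3)(0.0531×10^-3) / 4.571×10^-7 = 0.821

Ω = 0.821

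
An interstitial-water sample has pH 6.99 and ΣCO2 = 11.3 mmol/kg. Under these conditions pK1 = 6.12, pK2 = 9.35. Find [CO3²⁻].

[CO3²⁻] = 0.0433 mmol/kg

α₂ = 1 / (1 + [H⁺]/K2 + [H⁺]²/(K1K2)) = 1 / (1 + 10^+2.36 + 10^+1.49)
   = 1 / (1 + 229.09 + 30.903) = 1/260.99 = 0.003832
[CO3²⁻] = α₂ × DIC = 0.003832 × 11.3 = 0.0433 mmol/kg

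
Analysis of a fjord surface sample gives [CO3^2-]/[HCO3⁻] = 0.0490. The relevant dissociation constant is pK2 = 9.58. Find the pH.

pH = 8.27

From K2 = [H⁺][CO3^2-]/[HCO3⁻]:  pH = pK2 + log₁₀([CO3^2-]/[HCO3⁻])
log₁₀(0.0490) = -1.310
pH = 9.58 + (-1.310) = 8.27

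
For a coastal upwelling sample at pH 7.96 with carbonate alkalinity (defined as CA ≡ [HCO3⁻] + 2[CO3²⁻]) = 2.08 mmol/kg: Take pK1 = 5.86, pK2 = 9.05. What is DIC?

DIC = 1.95 mmol/kg

CA = [HCO3⁻] + 2[CO3²⁻] = (α₁ + 2α₂)·DIC
At pH 7.96: [H⁺]/K1 = 10^-2.10 = 0.0079433, K2/[H⁺] = 10^-1.09 = 0.081283
α₁ = 1/(1 + 0.0079433 + 0.081283) = 1/1.0892 = 0.9181; α₂ = α₁·K2/[H⁺] = 0.07462
α₁ + 2α₂ = 1.0673
DIC = CA / (α₁ + 2α₂) = 2.08 / 1.0673 = 1.95 mmol/kg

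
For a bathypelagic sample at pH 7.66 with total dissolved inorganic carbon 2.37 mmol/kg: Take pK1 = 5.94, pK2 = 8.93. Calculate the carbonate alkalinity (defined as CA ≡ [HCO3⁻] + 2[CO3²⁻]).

CA = 2.45 mmol/kg

CA = [HCO3⁻] + 2[CO3²⁻] = (α₁ + 2α₂)·DIC
At pH 7.66: [H⁺]/K1 = 10^-1.72 = 0.019055, K2/[H⁺] = 10^-1.27 = 0.053703
α₁ = 1/(1 + 0.019055 + 0.053703) = 1/1.0728 = 0.9322; α₂ = α₁·K2/[H⁺] = 0.05006
α₁ + 2α₂ = 1.0323
CA = 1.0323 × 2.37 = 2.45 mmol/kg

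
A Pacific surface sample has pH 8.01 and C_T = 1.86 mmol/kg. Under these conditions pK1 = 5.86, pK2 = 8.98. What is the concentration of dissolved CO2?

α₀ = 1 / (1 + K1/[H⁺] + K1K2/[H⁺]²) = 1 / (1 + 10^+2.15 + 10^+1.18)
   = 1 / (1 + 141.25 + 15.136) = 1/157.39 = 0.006354
[CO2*] = α₀ × DIC = 0.006354 × 1.86 = 0.0118 mmol/kg = 11.8 μmol/kg

[CO2*] = 11.8 μmol/kg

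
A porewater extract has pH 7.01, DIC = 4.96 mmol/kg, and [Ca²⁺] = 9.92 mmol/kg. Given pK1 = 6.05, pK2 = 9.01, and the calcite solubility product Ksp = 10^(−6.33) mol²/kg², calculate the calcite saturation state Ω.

α₂ = 1 / (1 + [H⁺]/K2 + [H⁺]²/(K1K2)) = 1 / (1 + 10^+2.00 + 10^+1.04)
   = 1 / (1 + 100.00 + 10.965) = 1/111.96 = 0.008931
[CO3²⁻] = α₂ × DIC = 0.008931 × 4.96 = 0.04430 mmol/kg
Ksp = 10^(−6.33) = 4.677×10^-7
Ω = [Ca²⁺][CO3²⁻]/Ksp = (9.92×10^-3)(4.430×10^-5) / 4.677×10^-7 = 0.940

Ω = 0.940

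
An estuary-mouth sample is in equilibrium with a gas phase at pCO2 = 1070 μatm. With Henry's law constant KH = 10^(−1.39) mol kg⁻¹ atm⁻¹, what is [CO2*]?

KH = 10^(−1.39) = 4.074×10^-2 mol kg⁻¹ atm⁻¹
[CO2*] = KH · pCO2 = 4.074×10^-2 × 1070×10^-6 atm = 4.36×10^-5 mol/kg

[CO2*] = 43.6 μmol/kg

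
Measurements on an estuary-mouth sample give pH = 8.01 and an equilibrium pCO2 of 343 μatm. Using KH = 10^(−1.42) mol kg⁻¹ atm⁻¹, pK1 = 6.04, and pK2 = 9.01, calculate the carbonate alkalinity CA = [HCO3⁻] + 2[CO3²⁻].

[CO2*] = KH · pCO2 = 10^(−1.42) × 343×10^-6 = 1.304×10^-5 mol/kg
α₀ = 1/(1 + K1/[H⁺] + K1K2/[H⁺]²) = 1/(1 + 10^+1.97 + 10^+0.97) = 0.009647
DIC = [CO2*]/α₀ = 1.304×10^-5 / 0.009647 = 1.352 mmol/kg
CA = (α₁ + 2α₂)·DIC = (0.9003 + 2×0.09003) × 1.352 = 1.46 mmol/kg

CA = 1.46 mmol/kg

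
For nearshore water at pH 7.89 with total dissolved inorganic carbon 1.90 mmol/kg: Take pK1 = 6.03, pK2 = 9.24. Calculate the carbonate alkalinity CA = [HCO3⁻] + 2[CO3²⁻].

CA = [HCO3⁻] + 2[CO3²⁻] = (α₁ + 2α₂)·DIC
At pH 7.89: [H⁺]/K1 = 10^-1.86 = 0.013804, K2/[H⁺] = 10^-1.35 = 0.044668
α₁ = 1/(1 + 0.013804 + 0.044668) = 1/1.0585 = 0.9448; α₂ = α₁·K2/[H⁺] = 0.04220
α₁ + 2α₂ = 1.0292
CA = 1.0292 × 1.90 = 1.96 mmol/kg

CA = 1.96 mmol/kg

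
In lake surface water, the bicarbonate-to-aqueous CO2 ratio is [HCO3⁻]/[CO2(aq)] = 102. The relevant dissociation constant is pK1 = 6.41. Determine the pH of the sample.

pH = 8.42

From K1 = [H⁺][HCO3⁻]/[CO2(aq)]:  pH = pK1 + log₁₀([HCO3⁻]/[CO2(aq)])
log₁₀(102) = +2.009
pH = 6.41 + (+2.009) = 8.42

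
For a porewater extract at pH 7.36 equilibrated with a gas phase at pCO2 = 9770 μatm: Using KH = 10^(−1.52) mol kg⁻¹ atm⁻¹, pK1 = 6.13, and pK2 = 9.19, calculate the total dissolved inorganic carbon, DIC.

DIC = 5.38 mmol/kg

[CO2*] = KH · pCO2 = 10^(−1.52) × 9770×10^-6 = 2.950×10^-4 mol/kg
α₀ = 1/(1 + K1/[H⁺] + K1K2/[H⁺]²) = 1/(1 + 10^+1.23 + 10^-0.60) = 0.05484
DIC = [CO2*]/α₀ = 2.950×10^-4 / 0.05484 = 5.38 mmol/kg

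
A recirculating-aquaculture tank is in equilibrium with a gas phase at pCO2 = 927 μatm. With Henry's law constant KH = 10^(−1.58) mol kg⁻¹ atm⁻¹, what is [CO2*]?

KH = 10^(−1.58) = 2.630×10^-2 mol kg⁻¹ atm⁻¹
[CO2*] = KH · pCO2 = 2.630×10^-2 × 927×10^-6 atm = 2.44×10^-5 mol/kg

[CO2*] = 24.4 μmol/kg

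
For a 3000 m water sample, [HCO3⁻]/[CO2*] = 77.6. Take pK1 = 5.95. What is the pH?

From K1 = [H⁺][HCO3⁻]/[CO2*]:  pH = pK1 + log₁₀([HCO3⁻]/[CO2*])
log₁₀(77.6) = +1.890
pH = 5.95 + (+1.890) = 7.84

pH = 7.84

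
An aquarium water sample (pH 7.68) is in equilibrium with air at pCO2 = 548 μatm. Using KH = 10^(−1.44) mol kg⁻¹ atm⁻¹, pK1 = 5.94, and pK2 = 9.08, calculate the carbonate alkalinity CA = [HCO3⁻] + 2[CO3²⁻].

[CO2*] = KH · pCO2 = 10^(−1.44) × 548×10^-6 = 1.990×10^-5 mol/kg
α₀ = 1/(1 + K1/[H⁺] + K1K2/[H⁺]²) = 1/(1 + 10^+1.74 + 10^+0.34) = 0.01720
DIC = [CO2*]/α₀ = 1.990×10^-5 / 0.01720 = 1.157 mmol/kg
CA = (α₁ + 2α₂)·DIC = (0.9452 + 2×0.03763) × 1.157 = 1.18 mmol/kg

CA = 1.18 mmol/kg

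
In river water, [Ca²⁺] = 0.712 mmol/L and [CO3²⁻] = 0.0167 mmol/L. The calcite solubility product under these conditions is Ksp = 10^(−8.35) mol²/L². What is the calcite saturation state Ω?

Ω = 2.66

Ksp = 10^(−8.35) = 4.467×10^-9
Ω = [Ca²⁺][CO3²⁻]/Ksp = (0.712×10^-3)(0.0167×10^-3) / 4.467×10^-9 = 2.66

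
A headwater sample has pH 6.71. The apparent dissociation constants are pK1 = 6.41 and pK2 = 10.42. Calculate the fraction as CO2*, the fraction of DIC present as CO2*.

α₀ = 0.334

α₀ = 1 / (1 + K1/[H⁺] + K1K2/[H⁺]²) = 1 / (1 + 10^+0.30 + 10^-3.41)
   = 1 / (1 + 1.9953 + 0.00038905) = 1/2.9957 = 0.3338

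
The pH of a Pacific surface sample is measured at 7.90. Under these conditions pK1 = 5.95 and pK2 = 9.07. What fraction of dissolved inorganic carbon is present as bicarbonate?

α₁ = 0.927

α₁ = 1 / (1 + [H⁺]/K1 + K2/[H⁺]) = 1 / (1 + 10^-1.95 + 10^-1.17)
   = 1 / (1 + 0.011220 + 0.067608) = 1/1.0788 = 0.9269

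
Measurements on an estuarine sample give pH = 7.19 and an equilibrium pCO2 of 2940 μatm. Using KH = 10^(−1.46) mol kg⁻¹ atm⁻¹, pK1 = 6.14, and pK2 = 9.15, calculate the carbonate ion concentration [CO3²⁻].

[CO2*] = KH · pCO2 = 10^(−1.46) × 2940×10^-6 = 1.019×10^-4 mol/kg
α₀ = 1/(1 + K1/[H⁺] + K1K2/[H⁺]²) = 1/(1 + 10^+1.05 + 10^-0.91) = 0.08102
DIC = [CO2*]/α₀ = 1.019×10^-4 / 0.08102 = 1.258 mmol/kg
[CO3²⁻] = α₂·DIC; α₂ = 0.009967, so [CO3²⁻] = 0.009967 × 1.258 = 0.0125 mmol/kg = 12.5 μmol/kg

[CO3²⁻] = 12.5 μmol/kg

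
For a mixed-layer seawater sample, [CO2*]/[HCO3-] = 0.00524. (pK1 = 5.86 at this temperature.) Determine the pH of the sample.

pH = 8.14

From K1 = [H⁺][HCO3-]/[CO2*]:  pH = pK1 − log₁₀([CO2*]/[HCO3-])
log₁₀(0.00524) = -2.281
pH = 5.86 − (-2.281) = 8.14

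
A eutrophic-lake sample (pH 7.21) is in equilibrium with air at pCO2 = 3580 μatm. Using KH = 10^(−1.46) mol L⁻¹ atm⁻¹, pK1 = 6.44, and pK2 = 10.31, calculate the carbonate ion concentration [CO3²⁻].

[CO3²⁻] = 0.581 μmol/L

[CO2*] = KH · pCO2 = 10^(−1.46) × 3580×10^-6 = 1.241×10^-4 mol/L
α₀ = 1/(1 + K1/[H⁺] + K1K2/[H⁺]²) = 1/(1 + 10^+0.77 + 10^-2.33) = 0.1451
DIC = [CO2*]/α₀ = 1.241×10^-4 / 0.1451 = 0.8557 mmol/L
[CO3²⁻] = α₂·DIC; α₂ = 0.0006786, so [CO3²⁻] = 0.0006786 × 0.8557 = 0.000581 mmol/L = 0.581 μmol/L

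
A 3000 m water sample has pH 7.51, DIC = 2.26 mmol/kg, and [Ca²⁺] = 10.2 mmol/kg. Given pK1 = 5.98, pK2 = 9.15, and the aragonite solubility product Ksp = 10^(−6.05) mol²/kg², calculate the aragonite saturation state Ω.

α₂ = 1 / (1 + [H⁺]/K2 + [H⁺]²/(K1K2)) = 1 / (1 + 10^+1.64 + 10^+0.11)
   = 1 / (1 + 43.652 + 1.2882) = 1/45.940 = 0.02177
[CO3²⁻] = α₂ × DIC = 0.02177 × 2.26 = 0.04919 mmol/kg
Ksp = 10^(−6.05) = 8.913×10^-7
Ω = [Ca²⁺][CO3²⁻]/Ksp = (10.2×10^-3)(4.919×10^-5) / 8.913×10^-7 = 0.563

Ω = 0.563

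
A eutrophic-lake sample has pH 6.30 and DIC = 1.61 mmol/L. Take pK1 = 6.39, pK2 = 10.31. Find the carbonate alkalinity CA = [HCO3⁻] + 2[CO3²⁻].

CA = 0.722 mmol/L

CA = [HCO3⁻] + 2[CO3²⁻] = (α₁ + 2α₂)·DIC
At pH 6.30: [H⁺]/K1 = 10^0.09 = 1.2303, K2/[H⁺] = 10^-4.01 = 9.7724×10^-5
α₁ = 1/(1 + 1.2303 + 9.7724×10^-5) = 1/2.2304 = 0.4484; α₂ = α₁·K2/[H⁺] = 4.382×10^-5
α₁ + 2α₂ = 0.4484
CA = 0.4484 × 1.61 = 0.722 mmol/L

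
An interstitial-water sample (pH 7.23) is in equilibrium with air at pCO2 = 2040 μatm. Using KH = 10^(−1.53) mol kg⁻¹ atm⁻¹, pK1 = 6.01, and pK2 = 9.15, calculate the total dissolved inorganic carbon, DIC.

[CO2*] = KH · pCO2 = 10^(−1.53) × 2040×10^-6 = 6.020×10^-5 mol/kg
α₀ = 1/(1 + K1/[H⁺] + K1K2/[H⁺]²) = 1/(1 + 10^+1.22 + 10^-0.70) = 0.05619
DIC = [CO2*]/α₀ = 6.020×10^-5 / 0.05619 = 1.07 mmol/kg

DIC = 1.07 mmol/kg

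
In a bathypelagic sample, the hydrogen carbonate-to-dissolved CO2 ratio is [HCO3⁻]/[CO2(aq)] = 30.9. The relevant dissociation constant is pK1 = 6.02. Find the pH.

pH = 7.51

From K1 = [H⁺][HCO3⁻]/[CO2(aq)]:  pH = pK1 + log₁₀([HCO3⁻]/[CO2(aq)])
log₁₀(30.9) = +1.490
pH = 6.02 + (+1.490) = 7.51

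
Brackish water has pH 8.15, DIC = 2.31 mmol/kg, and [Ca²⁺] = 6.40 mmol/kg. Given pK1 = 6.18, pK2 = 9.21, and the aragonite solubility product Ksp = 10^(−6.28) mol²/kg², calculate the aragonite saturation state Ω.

Ω = 2.23

α₂ = 1 / (1 + [H⁺]/K2 + [H⁺]²/(K1K2)) = 1 / (1 + 10^+1.06 + 10^-0.91)
   = 1 / (1 + 11.482 + 0.12303) = 1/12.605 = 0.07934
[CO3²⁻] = α₂ × DIC = 0.07934 × 2.31 = 0.1833 mmol/kg
Ksp = 10^(−6.28) = 5.248×10^-7
Ω = [Ca²⁺][CO3²⁻]/Ksp = (6.40×10^-3)(1.833×10^-4) / 5.248×10^-7 = 2.23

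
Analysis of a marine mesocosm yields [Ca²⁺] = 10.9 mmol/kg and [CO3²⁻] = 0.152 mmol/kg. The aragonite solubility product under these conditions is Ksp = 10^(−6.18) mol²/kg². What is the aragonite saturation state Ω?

Ksp = 10^(−6.18) = 6.607×10^-7
Ω = [Ca²⁺][CO3²⁻]/Ksp = (10.9×10^-3)(0.152×10^-3) / 6.607×10^-7 = 2.51

Ω = 2.51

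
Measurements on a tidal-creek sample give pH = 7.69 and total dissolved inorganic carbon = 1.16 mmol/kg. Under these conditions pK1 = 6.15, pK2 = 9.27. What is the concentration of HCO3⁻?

[HCO3⁻] = 1.10 mmol/kg

α₁ = 1 / (1 + [H⁺]/K1 + K2/[H⁺]) = 1 / (1 + 10^-1.54 + 10^-1.58)
   = 1 / (1 + 0.028840 + 0.026303) = 1/1.0551 = 0.9477
[HCO3⁻] = α₁ × DIC = 0.9477 × 1.16 = 1.10 mmol/kg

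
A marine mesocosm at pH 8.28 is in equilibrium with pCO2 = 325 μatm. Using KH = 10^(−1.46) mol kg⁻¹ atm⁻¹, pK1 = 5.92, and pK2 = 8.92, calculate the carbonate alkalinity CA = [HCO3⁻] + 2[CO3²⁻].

CA = 3.76 mmol/kg

[CO2*] = KH · pCO2 = 10^(−1.46) × 325×10^-6 = 1.127×10^-5 mol/kg
α₀ = 1/(1 + K1/[H⁺] + K1K2/[H⁺]²) = 1/(1 + 10^+2.36 + 10^+1.72) = 0.003539
DIC = [CO2*]/α₀ = 1.127×10^-5 / 0.003539 = 3.184 mmol/kg
CA = (α₁ + 2α₂)·DIC = (0.8107 + 2×0.1857) × 3.184 = 3.76 mmol/kg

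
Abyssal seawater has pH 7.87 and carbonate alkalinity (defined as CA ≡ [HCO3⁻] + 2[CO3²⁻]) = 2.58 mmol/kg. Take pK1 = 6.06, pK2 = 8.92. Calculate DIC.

DIC = 2.42 mmol/kg

CA = [HCO3⁻] + 2[CO3²⁻] = (α₁ + 2α₂)·DIC
At pH 7.87: [H⁺]/K1 = 10^-1.81 = 0.015488, K2/[H⁺] = 10^-1.05 = 0.089125
α₁ = 1/(1 + 0.015488 + 0.089125) = 1/1.1046 = 0.9053; α₂ = α₁·K2/[H⁺] = 0.08068
α₁ + 2α₂ = 1.0667
DIC = CA / (α₁ + 2α₂) = 2.58 / 1.0667 = 2.42 mmol/kg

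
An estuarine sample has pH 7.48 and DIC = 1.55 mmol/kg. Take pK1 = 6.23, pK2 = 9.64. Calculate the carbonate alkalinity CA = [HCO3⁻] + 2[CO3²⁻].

CA = [HCO3⁻] + 2[CO3²⁻] = (α₁ + 2α₂)·DIC
At pH 7.48: [H⁺]/K1 = 10^-1.25 = 0.056234, K2/[H⁺] = 10^-2.16 = 0.0069183
α₁ = 1/(1 + 0.056234 + 0.0069183) = 1/1.0632 = 0.9406; α₂ = α₁·K2/[H⁺] = 0.006507
α₁ + 2α₂ = 0.9536
CA = 0.9536 × 1.55 = 1.48 mmol/kg

CA = 1.48 mmol/kg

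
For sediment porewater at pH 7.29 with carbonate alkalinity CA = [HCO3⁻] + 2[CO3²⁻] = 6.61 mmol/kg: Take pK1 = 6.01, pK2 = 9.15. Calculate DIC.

DIC = 6.86 mmol/kg

CA = [HCO3⁻] + 2[CO3²⁻] = (α₁ + 2α₂)·DIC
At pH 7.29: [H⁺]/K1 = 10^-1.28 = 0.052481, K2/[H⁺] = 10^-1.86 = 0.013804
α₁ = 1/(1 + 0.052481 + 0.013804) = 1/1.0663 = 0.9378; α₂ = α₁·K2/[H⁺] = 0.01295
α₁ + 2α₂ = 0.9637
DIC = CA / (α₁ + 2α₂) = 6.61 / 0.9637 = 6.86 mmol/kg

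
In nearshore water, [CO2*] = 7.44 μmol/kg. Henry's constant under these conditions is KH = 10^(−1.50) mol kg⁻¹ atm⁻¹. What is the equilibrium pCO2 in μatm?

pCO2 = 235 μatm

KH = 10^(−1.50) = 3.162×10^-2 mol kg⁻¹ atm⁻¹
pCO2 = [CO2*]/KH = 7.44×10^-6 / 3.162×10^-2 = 2.35×10^-4 atm = 235 μatm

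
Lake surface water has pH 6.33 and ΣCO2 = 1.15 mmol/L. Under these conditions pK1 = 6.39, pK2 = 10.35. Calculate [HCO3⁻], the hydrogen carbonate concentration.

[HCO3⁻] = 0.535 mmol/L

α₁ = 1 / (1 + [H⁺]/K1 + K2/[H⁺]) = 1 / (1 + 10^+0.06 + 10^-4.02)
   = 1 / (1 + 1.1482 + 9.5499×10^-5) = 1/2.1482 = 0.4655
[HCO3⁻] = α₁ × DIC = 0.4655 × 1.15 = 0.535 mmol/L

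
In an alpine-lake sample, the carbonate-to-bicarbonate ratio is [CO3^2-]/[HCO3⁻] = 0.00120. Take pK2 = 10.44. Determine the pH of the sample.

pH = 7.52

From K2 = [H⁺][CO3^2-]/[HCO3⁻]:  pH = pK2 + log₁₀([CO3^2-]/[HCO3⁻])
log₁₀(0.00120) = -2.921
pH = 10.44 + (-2.921) = 7.52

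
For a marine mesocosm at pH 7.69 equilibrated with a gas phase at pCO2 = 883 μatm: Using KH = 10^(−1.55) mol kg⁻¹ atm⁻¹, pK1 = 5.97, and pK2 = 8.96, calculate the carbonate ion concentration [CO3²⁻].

[CO3²⁻] = 0.0701 mmol/kg

[CO2*] = KH · pCO2 = 10^(−1.55) × 883×10^-6 = 2.489×10^-5 mol/kg
α₀ = 1/(1 + K1/[H⁺] + K1K2/[H⁺]²) = 1/(1 + 10^+1.72 + 10^+0.45) = 0.01776
DIC = [CO2*]/α₀ = 2.489×10^-5 / 0.01776 = 1.401 mmol/kg
[CO3²⁻] = α₂·DIC; α₂ = 0.05006, so [CO3²⁻] = 0.05006 × 1.401 = 0.0701 mmol/kg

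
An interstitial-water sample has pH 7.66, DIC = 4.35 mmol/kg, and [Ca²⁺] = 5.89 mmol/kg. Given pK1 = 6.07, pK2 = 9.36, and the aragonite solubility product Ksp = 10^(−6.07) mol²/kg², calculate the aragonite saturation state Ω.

α₂ = 1 / (1 + [H⁺]/K2 + [H⁺]²/(K1K2)) = 1 / (1 + 10^+1.70 + 10^+0.11)
   = 1 / (1 + 50.119 + 1.2882) = 1/52.407 = 0.01908
[CO3²⁻] = α₂ × DIC = 0.01908 × 4.35 = 0.08300 mmol/kg
Ksp = 10^(−6.07) = 8.511×10^-7
Ω = [Ca²⁺][CO3²⁻]/Ksp = (5.89×10^-3)(8.300×10^-5) / 8.511×10^-7 = 0.574

Ω = 0.574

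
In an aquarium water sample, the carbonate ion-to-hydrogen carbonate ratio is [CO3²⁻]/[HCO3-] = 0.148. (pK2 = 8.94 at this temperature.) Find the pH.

From K2 = [H⁺][CO3²⁻]/[HCO3-]:  pH = pK2 + log₁₀([CO3²⁻]/[HCO3-])
log₁₀(0.148) = -0.830
pH = 8.94 + (-0.830) = 8.11

pH = 8.11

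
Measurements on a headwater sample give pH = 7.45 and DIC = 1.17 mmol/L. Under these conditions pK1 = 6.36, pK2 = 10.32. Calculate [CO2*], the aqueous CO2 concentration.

α₀ = 1 / (1 + K1/[H⁺] + K1K2/[H⁺]²) = 1 / (1 + 10^+1.09 + 10^-1.78)
   = 1 / (1 + 12.303 + 0.016596) = 1/13.319 = 0.07508
[CO2*] = α₀ × DIC = 0.07508 × 1.17 = 0.0878 mmol/L

[CO2*] = 0.0878 mmol/L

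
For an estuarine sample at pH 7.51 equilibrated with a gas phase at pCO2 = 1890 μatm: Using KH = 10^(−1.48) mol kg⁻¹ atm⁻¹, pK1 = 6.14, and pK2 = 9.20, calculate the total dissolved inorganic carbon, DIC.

[CO2*] = KH · pCO2 = 10^(−1.48) × 1890×10^-6 = 6.258×10^-5 mol/kg
α₀ = 1/(1 + K1/[H⁺] + K1K2/[H⁺]²) = 1/(1 + 10^+1.37 + 10^-0.32) = 0.04013
DIC = [CO2*]/α₀ = 6.258×10^-5 / 0.04013 = 1.56 mmol/kg

DIC = 1.56 mmol/kg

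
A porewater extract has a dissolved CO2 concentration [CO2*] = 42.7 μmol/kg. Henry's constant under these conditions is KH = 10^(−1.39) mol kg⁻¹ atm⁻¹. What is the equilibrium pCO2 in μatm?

pCO2 = 1050 μatm

KH = 10^(−1.39) = 4.074×10^-2 mol kg⁻¹ atm⁻¹
pCO2 = [CO2*]/KH = 42.7×10^-6 / 4.074×10^-2 = 1.05×10^-3 atm = 1050 μatm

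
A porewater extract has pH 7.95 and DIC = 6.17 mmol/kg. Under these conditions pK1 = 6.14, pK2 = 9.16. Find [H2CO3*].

α₀ = 1 / (1 + K1/[H⁺] + K1K2/[H⁺]²) = 1 / (1 + 10^+1.81 + 10^+0.60)
   = 1 / (1 + 64.565 + 3.9811) = 1/69.546 = 0.01438
[CO2*] = α₀ × DIC = 0.01438 × 6.17 = 0.0887 mmol/kg

[CO2*] = 0.0887 mmol/kg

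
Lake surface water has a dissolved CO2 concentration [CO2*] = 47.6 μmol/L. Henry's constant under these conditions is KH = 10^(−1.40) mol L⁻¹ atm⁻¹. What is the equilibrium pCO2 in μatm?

pCO2 = 1200 μatm

KH = 10^(−1.40) = 3.981×10^-2 mol L⁻¹ atm⁻¹
pCO2 = [CO2*]/KH = 47.6×10^-6 / 3.981×10^-2 = 1.20×10^-3 atm = 1200 μatm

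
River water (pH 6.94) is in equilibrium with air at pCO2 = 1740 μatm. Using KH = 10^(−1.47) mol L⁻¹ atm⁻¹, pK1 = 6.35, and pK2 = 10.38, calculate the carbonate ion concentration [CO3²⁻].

[CO2*] = KH · pCO2 = 10^(−1.47) × 1740×10^-6 = 5.896×10^-5 mol/L
α₀ = 1/(1 + K1/[H⁺] + K1K2/[H⁺]²) = 1/(1 + 10^+0.59 + 10^-2.85) = 0.2044
DIC = [CO2*]/α₀ = 5.896×10^-5 / 0.2044 = 0.2884 mmol/L
[CO3²⁻] = α₂·DIC; α₂ = 0.0002888, so [CO3²⁻] = 0.0002888 × 0.2884 = 8.33×10^-5 mmol/L = 0.0833 μmol/L

[CO3²⁻] = 0.0833 μmol/L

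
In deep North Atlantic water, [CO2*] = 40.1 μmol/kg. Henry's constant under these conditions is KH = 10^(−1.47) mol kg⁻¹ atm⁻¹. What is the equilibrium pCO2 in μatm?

KH = 10^(−1.47) = 3.388×10^-2 mol kg⁻¹ atm⁻¹
pCO2 = [CO2*]/KH = 40.1×10^-6 / 3.388×10^-2 = 1.18×10^-3 atm = 1180 μatm

pCO2 = 1180 μatm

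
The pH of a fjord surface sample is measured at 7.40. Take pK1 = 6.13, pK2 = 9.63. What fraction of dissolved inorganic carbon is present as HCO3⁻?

α₁ = 1 / (1 + [H⁺]/K1 + K2/[H⁺]) = 1 / (1 + 10^-1.27 + 10^-2.23)
   = 1 / (1 + 0.053703 + 0.0058884) = 1/1.0596 = 0.9438

α₁ = 0.944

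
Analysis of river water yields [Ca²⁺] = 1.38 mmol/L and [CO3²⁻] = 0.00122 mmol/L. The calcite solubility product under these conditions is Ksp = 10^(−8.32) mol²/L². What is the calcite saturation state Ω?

Ksp = 10^(−8.32) = 4.786×10^-9
Ω = [Ca²⁺][CO3²⁻]/Ksp = (1.38×10^-3)(0.00122×10^-3) / 4.786×10^-9 = 0.352

Ω = 0.352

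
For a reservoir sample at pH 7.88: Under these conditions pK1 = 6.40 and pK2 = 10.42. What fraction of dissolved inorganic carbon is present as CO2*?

α₀ = 1 / (1 + K1/[H⁺] + K1K2/[H⁺]²) = 1 / (1 + 10^+1.48 + 10^-1.06)
   = 1 / (1 + 30.200 + 0.087096) = 1/31.287 = 0.03196

α₀ = 0.0320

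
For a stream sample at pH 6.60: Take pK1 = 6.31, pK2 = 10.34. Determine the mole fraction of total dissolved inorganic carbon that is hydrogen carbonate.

α₁ = 0.661

α₁ = 1 / (1 + [H⁺]/K1 + K2/[H⁺]) = 1 / (1 + 10^-0.29 + 10^-3.74)
   = 1 / (1 + 0.51286 + 0.00018197) = 1/1.5130 = 0.6609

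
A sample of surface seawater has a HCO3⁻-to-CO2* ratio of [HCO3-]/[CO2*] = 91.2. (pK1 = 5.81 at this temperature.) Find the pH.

From K1 = [H⁺][HCO3-]/[CO2*]:  pH = pK1 + log₁₀([HCO3-]/[CO2*])
log₁₀(91.2) = +1.960
pH = 5.81 + (+1.960) = 7.77

pH = 7.77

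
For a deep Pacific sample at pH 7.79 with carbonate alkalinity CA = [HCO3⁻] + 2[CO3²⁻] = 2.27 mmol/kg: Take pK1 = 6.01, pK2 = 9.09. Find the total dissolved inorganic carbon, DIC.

CA = [HCO3⁻] + 2[CO3²⁻] = (α₁ + 2α₂)·DIC
At pH 7.79: [H⁺]/K1 = 10^-1.78 = 0.016596, K2/[H⁺] = 10^-1.30 = 0.050119
α₁ = 1/(1 + 0.016596 + 0.050119) = 1/1.0667 = 0.9375; α₂ = α₁·K2/[H⁺] = 0.04698
α₁ + 2α₂ = 1.0314
DIC = CA / (α₁ + 2α₂) = 2.27 / 1.0314 = 2.20 mmol/kg

DIC = 2.20 mmol/kg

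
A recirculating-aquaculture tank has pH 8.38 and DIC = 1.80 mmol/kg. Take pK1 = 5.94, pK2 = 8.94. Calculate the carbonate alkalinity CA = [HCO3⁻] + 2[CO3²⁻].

CA = [HCO3⁻] + 2[CO3²⁻] = (α₁ + 2α₂)·DIC
At pH 8.38: [H⁺]/K1 = 10^-2.44 = 0.0036308, K2/[H⁺] = 10^-0.56 = 0.27542
α₁ = 1/(1 + 0.0036308 + 0.27542) = 1/1.2791 = 0.7818; α₂ = α₁·K2/[H⁺] = 0.2153
α₁ + 2α₂ = 1.2125
CA = 1.2125 × 1.80 = 2.18 mmol/kg

CA = 2.18 mmol/kg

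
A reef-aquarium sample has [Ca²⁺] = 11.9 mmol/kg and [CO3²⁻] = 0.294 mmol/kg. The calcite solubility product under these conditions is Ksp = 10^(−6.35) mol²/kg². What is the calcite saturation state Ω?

Ksp = 10^(−6.35) = 4.467×10^-7
Ω = [Ca²⁺][CO3²⁻]/Ksp = (11.9×10^-3)(0.294×10^-3) / 4.467×10^-7 = 7.83

Ω = 7.83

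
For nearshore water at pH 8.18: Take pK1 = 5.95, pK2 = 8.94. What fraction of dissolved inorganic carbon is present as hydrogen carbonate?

α₁ = 1 / (1 + [H⁺]/K1 + K2/[H⁺]) = 1 / (1 + 10^-2.23 + 10^-0.76)
   = 1 / (1 + 0.0058884 + 0.17378) = 1/1.1797 = 0.8477

α₁ = 0.848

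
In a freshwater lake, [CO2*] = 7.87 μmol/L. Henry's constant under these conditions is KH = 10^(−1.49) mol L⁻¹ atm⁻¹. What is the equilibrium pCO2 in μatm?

pCO2 = 243 μatm

KH = 10^(−1.49) = 3.236×10^-2 mol L⁻¹ atm⁻¹
pCO2 = [CO2*]/KH = 7.87×10^-6 / 3.236×10^-2 = 2.43×10^-4 atm = 243 μatm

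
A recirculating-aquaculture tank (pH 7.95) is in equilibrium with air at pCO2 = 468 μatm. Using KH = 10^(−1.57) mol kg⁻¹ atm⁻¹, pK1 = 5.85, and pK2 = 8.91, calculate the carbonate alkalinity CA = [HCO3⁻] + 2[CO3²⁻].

[CO2*] = KH · pCO2 = 10^(−1.57) × 468×10^-6 = 1.260×10^-5 mol/kg
α₀ = 1/(1 + K1/[H⁺] + K1K2/[H⁺]²) = 1/(1 + 10^+2.10 + 10^+1.14) = 0.007108
DIC = [CO2*]/α₀ = 1.260×10^-5 / 0.007108 = 1.772 mmol/kg
CA = (α₁ + 2α₂)·DIC = (0.8948 + 2×0.09811) × 1.772 = 1.93 mmol/kg

CA = 1.93 mmol/kg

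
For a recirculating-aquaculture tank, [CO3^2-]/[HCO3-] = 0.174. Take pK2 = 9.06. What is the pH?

From K2 = [H⁺][CO3^2-]/[HCO3-]:  pH = pK2 + log₁₀([CO3^2-]/[HCO3-])
log₁₀(0.174) = -0.759
pH = 9.06 + (-0.759) = 8.30

pH = 8.30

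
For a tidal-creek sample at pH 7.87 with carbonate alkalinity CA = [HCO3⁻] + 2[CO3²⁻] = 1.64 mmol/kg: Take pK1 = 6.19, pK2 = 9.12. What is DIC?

CA = [HCO3⁻] + 2[CO3²⁻] = (α₁ + 2α₂)·DIC
At pH 7.87: [H⁺]/K1 = 10^-1.68 = 0.020893, K2/[H⁺] = 10^-1.25 = 0.056234
α₁ = 1/(1 + 0.020893 + 0.056234) = 1/1.0771 = 0.9284; α₂ = α₁·K2/[H⁺] = 0.05221
α₁ + 2α₂ = 1.0328
DIC = CA / (α₁ + 2α₂) = 1.64 / 1.0328 = 1.59 mmol/kg

DIC = 1.59 mmol/kg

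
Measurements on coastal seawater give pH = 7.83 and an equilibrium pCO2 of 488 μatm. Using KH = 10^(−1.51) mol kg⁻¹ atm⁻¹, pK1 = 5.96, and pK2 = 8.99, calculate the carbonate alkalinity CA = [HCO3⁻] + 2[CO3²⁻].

CA = 1.27 mmol/kg

[CO2*] = KH · pCO2 = 10^(−1.51) × 488×10^-6 = 1.508×10^-5 mol/kg
α₀ = 1/(1 + K1/[H⁺] + K1K2/[H⁺]²) = 1/(1 + 10^+1.87 + 10^+0.71) = 0.01246
DIC = [CO2*]/α₀ = 1.508×10^-5 / 0.01246 = 1.210 mmol/kg
CA = (α₁ + 2α₂)·DIC = (0.9236 + 2×0.06390) × 1.210 = 1.27 mmol/kg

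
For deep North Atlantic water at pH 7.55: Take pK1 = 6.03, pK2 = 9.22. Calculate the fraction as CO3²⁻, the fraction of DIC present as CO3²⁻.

α₂ = 0.0203

α₂ = 1 / (1 + [H⁺]/K2 + [H⁺]²/(K1K2)) = 1 / (1 + 10^+1.67 + 10^+0.15)
   = 1 / (1 + 46.774 + 1.4125) = 1/49.186 = 0.02033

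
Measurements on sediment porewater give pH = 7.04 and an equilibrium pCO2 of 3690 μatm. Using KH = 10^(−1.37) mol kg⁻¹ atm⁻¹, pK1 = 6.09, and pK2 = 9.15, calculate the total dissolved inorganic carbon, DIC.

DIC = 1.57 mmol/kg

[CO2*] = KH · pCO2 = 10^(−1.37) × 3690×10^-6 = 1.574×10^-4 mol/kg
α₀ = 1/(1 + K1/[H⁺] + K1K2/[H⁺]²) = 1/(1 + 10^+0.95 + 10^-1.16) = 0.1002
DIC = [CO2*]/α₀ = 1.574×10^-4 / 0.1002 = 1.57 mmol/kg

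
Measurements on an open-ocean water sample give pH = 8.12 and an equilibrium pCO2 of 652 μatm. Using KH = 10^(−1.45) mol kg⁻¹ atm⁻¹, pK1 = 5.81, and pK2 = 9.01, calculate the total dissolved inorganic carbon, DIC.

DIC = 5.35 mmol/kg

[CO2*] = KH · pCO2 = 10^(−1.45) × 652×10^-6 = 2.313×10^-5 mol/kg
α₀ = 1/(1 + K1/[H⁺] + K1K2/[H⁺]²) = 1/(1 + 10^+2.31 + 10^+1.42) = 0.004320
DIC = [CO2*]/α₀ = 2.313×10^-5 / 0.004320 = 5.35 mmol/kg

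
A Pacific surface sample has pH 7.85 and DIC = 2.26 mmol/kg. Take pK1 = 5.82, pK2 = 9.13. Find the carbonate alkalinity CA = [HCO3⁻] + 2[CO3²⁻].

CA = [HCO3⁻] + 2[CO3²⁻] = (α₁ + 2α₂)·DIC
At pH 7.85: [H⁺]/K1 = 10^-2.03 = 0.0093325, K2/[H⁺] = 10^-1.28 = 0.052481
α₁ = 1/(1 + 0.0093325 + 0.052481) = 1/1.0618 = 0.9418; α₂ = α₁·K2/[H⁺] = 0.04943
α₁ + 2α₂ = 1.0406
CA = 1.0406 × 2.26 = 2.35 mmol/kg

CA = 2.35 mmol/kg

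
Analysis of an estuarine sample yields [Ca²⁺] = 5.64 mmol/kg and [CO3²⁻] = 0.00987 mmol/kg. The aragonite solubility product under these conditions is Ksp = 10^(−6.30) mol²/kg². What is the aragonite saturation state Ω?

Ksp = 10^(−6.30) = 5.012×10^-7
Ω = [Ca²⁺][CO3²⁻]/Ksp = (5.64×10^-3)(0.00987×10^-3) / 5.012×10^-7 = 0.111

Ω = 0.111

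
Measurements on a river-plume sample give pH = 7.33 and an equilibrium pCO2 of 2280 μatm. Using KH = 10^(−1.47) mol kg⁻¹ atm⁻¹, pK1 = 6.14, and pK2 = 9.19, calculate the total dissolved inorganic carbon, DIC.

DIC = 1.29 mmol/kg

[CO2*] = KH · pCO2 = 10^(−1.47) × 2280×10^-6 = 7.726×10^-5 mol/kg
α₀ = 1/(1 + K1/[H⁺] + K1K2/[H⁺]²) = 1/(1 + 10^+1.19 + 10^-0.67) = 0.05987
DIC = [CO2*]/α₀ = 7.726×10^-5 / 0.05987 = 1.29 mmol/kg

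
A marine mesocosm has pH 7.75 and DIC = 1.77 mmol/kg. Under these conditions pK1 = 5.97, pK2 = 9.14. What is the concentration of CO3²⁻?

[CO3²⁻] = 0.0682 mmol/kg

α₂ = 1 / (1 + [H⁺]/K2 + [H⁺]²/(K1K2)) = 1 / (1 + 10^+1.39 + 10^-0.39)
   = 1 / (1 + 24.547 + 0.40738) = 1/25.954 = 0.03853
[CO3²⁻] = α₂ × DIC = 0.03853 × 1.77 = 0.0682 mmol/kg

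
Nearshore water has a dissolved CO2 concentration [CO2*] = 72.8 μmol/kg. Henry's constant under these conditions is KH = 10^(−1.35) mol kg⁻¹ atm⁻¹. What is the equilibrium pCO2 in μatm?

KH = 10^(−1.35) = 4.467×10^-2 mol kg⁻¹ atm⁻¹
pCO2 = [CO2*]/KH = 72.8×10^-6 / 4.467×10^-2 = 1.63×10^-3 atm = 1630 μatm

pCO2 = 1630 μatm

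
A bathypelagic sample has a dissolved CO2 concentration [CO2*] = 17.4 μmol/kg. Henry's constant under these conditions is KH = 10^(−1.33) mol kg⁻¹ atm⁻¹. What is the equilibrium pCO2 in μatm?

pCO2 = 372 μatm

KH = 10^(−1.33) = 4.677×10^-2 mol kg⁻¹ atm⁻¹
pCO2 = [CO2*]/KH = 17.4×10^-6 / 4.677×10^-2 = 3.72×10^-4 atm = 372 μatm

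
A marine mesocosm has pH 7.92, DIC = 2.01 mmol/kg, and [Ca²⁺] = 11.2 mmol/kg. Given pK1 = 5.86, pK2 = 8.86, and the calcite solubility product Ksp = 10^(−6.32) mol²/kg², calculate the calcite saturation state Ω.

Ω = 4.81

α₂ = 1 / (1 + [H⁺]/K2 + [H⁺]²/(K1K2)) = 1 / (1 + 10^+0.94 + 10^-1.12)
   = 1 / (1 + 8.7096 + 0.075858) = 1/9.7855 = 0.1022
[CO3²⁻] = α₂ × DIC = 0.1022 × 2.01 = 0.2054 mmol/kg
Ksp = 10^(−6.32) = 4.786×10^-7
Ω = [Ca²⁺][CO3²⁻]/Ksp = (11.2×10^-3)(2.054×10^-4) / 4.786×10^-7 = 4.81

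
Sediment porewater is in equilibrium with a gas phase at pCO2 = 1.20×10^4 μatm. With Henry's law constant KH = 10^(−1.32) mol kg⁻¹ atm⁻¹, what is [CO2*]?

[CO2*] = 574 μmol/kg

KH = 10^(−1.32) = 4.786×10^-2 mol kg⁻¹ atm⁻¹
[CO2*] = KH · pCO2 = 4.786×10^-2 × 1.20×10^4×10^-6 atm = 5.74×10^-4 mol/kg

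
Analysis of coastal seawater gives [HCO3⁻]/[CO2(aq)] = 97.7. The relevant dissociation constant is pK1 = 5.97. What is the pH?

pH = 7.96

From K1 = [H⁺][HCO3⁻]/[CO2(aq)]:  pH = pK1 + log₁₀([HCO3⁻]/[CO2(aq)])
log₁₀(97.7) = +1.990
pH = 5.97 + (+1.990) = 7.96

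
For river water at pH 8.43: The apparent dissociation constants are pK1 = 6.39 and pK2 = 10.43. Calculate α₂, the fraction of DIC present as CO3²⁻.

α₂ = 1 / (1 + [H⁺]/K2 + [H⁺]²/(K1K2)) = 1 / (1 + 10^+2.00 + 10^-0.04)
   = 1 / (1 + 100.00 + 0.91201) = 1/101.91 = 0.009812

α₂ = 0.00981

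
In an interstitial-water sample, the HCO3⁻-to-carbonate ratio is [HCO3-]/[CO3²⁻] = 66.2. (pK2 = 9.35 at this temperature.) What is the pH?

From K2 = [H⁺][CO3²⁻]/[HCO3-]:  pH = pK2 − log₁₀([HCO3-]/[CO3²⁻])
log₁₀(66.2) = +1.821
pH = 9.35 − (+1.821) = 7.53

pH = 7.53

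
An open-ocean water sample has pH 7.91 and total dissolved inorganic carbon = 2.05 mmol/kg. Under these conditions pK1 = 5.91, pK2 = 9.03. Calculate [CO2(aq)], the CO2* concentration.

α₀ = 1 / (1 + K1/[H⁺] + K1K2/[H⁺]²) = 1 / (1 + 10^+2.00 + 10^+0.88)
   = 1 / (1 + 100.00 + 7.5858) = 1/108.59 = 0.009209
[CO2*] = α₀ × DIC = 0.009209 × 2.05 = 0.0189 mmol/kg = 18.9 μmol/kg

[CO2*] = 18.9 μmol/kg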